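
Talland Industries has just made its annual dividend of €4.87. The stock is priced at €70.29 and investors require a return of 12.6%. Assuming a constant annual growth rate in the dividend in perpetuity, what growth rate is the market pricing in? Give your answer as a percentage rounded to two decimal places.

5.30%

P = D₀(1+g)/(r−g) ⇒ P(r−g) = D₀(1+g) ⇒ g(P+D₀) = P·r − D₀
g = (P·r − D₀)/(P + D₀) = (€70.29×0.126 − €4.87) / (€70.29 + €4.87) = 0.053041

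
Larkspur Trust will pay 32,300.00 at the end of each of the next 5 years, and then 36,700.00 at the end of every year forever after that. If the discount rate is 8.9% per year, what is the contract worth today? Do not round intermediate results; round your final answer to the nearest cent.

395200.59

PV of 5-year annuity: 32,300.00 × [1 − (1+0.089)^−5] / 0.089 = 125962.39823
Perpetuity value at year 5: 36,700.00 / 0.089 = 412359.55056
PV of perpetuity: 412359.55056 / (1+0.089)^5 = 269238.18786
Total PV = 125962.39823 + 269238.18786 = 395200.58610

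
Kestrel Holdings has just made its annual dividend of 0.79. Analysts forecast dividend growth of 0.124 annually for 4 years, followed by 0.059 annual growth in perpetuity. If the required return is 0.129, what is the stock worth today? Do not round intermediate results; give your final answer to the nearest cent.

D_1 = 0.88796
D_2 = 0.99807
D_3 = 1.12183
D_4 = 1.26093
Terminal value at year 4: TV = D_4×(1+g_2)/(r−g_2) = 1.33533/0.07 = 19.07613
P_0 = D_1/(1+r)^1 + D_2/(1+r)^2 + D_3/(1+r)^3 + D_4/(1+r)^4 + TV/(1+r)^4
    = 0.78650 + 0.78302 + 0.77955 + 0.77610 + 11.74125 = 14.86642

14.87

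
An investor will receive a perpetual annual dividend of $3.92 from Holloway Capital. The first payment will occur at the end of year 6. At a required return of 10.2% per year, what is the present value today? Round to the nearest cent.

Value at end of year 5: C / r = $3.92 / 0.102 = $38.4314
Discount to today: PV = $38.4314 / (1 + 0.102)^5 = $38.4314 / 1.625204 = $23.65

$23.65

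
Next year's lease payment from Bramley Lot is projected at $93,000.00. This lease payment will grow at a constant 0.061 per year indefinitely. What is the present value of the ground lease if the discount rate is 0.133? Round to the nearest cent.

$1291666.67

Growing perpetuity: P = D₁ / (r − g) = $93,000.0000 / (0.133 − 0.061) = $1,291,666.67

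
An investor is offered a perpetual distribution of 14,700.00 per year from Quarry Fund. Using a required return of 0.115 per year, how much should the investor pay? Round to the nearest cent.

Level perpetuity: PV = C / r = 14,700.00 / 0.115 = 127,826.09

127826.09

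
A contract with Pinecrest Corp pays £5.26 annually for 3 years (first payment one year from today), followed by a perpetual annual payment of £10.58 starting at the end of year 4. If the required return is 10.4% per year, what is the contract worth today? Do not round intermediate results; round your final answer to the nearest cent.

£88.59

PV of 3-year annuity: £5.26 × [1 − (1+0.104)^−3] / 0.104 = 12.98927
Perpetuity value at year 3: £10.58 / 0.104 = 101.73077
PV of perpetuity: 101.73077 / (1+0.104)^3 = 75.60406
Total PV = 12.98927 + 75.60406 = 88.59333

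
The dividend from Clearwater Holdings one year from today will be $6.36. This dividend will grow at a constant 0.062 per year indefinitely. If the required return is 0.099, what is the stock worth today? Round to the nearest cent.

$171.89

Growing perpetuity: P = D₁ / (r − g) = $6.3600 / (0.099 − 0.062) = $171.89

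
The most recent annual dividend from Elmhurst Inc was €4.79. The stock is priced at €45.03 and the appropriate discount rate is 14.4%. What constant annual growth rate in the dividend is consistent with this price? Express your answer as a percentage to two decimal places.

3.40%

P = D₀(1+g)/(r−g) ⇒ P(r−g) = D₀(1+g) ⇒ g(P+D₀) = P·r − D₀
g = (P·r − D₀)/(P + D₀) = (€45.03×0.144 − €4.79) / (€45.03 + €4.79) = 0.034009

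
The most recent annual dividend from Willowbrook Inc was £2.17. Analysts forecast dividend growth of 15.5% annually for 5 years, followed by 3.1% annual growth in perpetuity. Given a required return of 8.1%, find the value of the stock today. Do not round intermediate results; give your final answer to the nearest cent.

£75.60

D_1 = 2.50635
D_2 = 2.89483
D_3 = 3.34353
D_4 = 3.86178
D_5 = 4.46036
Terminal value at year 5: TV = D_5×(1+g_2)/(r−g_2) = 4.59863/0.05 = 91.97257
P_0 = D_1/(1+r)^1 + D_2/(1+r)^2 + D_3/(1+r)^3 + D_4/(1+r)^4 + D_5/(1+r)^5 + TV/(1+r)^5
    = 2.31855 + 2.47726 + 2.64685 + 2.82804 + 3.02163 + 62.30600 = 75.59832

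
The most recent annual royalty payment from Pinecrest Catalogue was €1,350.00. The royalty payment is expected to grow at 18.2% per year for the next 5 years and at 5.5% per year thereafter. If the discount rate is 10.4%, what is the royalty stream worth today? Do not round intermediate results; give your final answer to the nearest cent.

€49214.25

D_1 = 1595.70000
D_2 = 1886.11740
D_3 = 2229.39077
D_4 = 2635.13989
D_5 = 3114.73535
Terminal value at year 5: TV = D_5×(1+g_2)/(r−g_2) = 3286.04579/0.049 = 67062.15897
P_0 = D_1/(1+r)^1 + D_2/(1+r)^2 + D_3/(1+r)^3 + D_4/(1+r)^4 + D_5/(1+r)^5 + TV/(1+r)^5
    = 1445.38043 + 1547.49970 + 1656.83392 + 1773.89284 + 1899.22223 + 40891.41733 = 49214.24646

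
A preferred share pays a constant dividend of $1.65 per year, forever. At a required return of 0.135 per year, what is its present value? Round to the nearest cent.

$12.22

Level perpetuity: PV = C / r = $1.65 / 0.135 = $12.22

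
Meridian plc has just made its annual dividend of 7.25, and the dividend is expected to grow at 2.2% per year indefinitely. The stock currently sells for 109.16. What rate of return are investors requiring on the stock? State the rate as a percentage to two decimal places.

D₁ = 7.25 × 1.022 = 7.4095
P = D₁/(r − g) ⇒ r = D₁/P + g = 7.4095/109.16 + 0.022 = 0.067877 + 0.022 = 0.089877

8.99%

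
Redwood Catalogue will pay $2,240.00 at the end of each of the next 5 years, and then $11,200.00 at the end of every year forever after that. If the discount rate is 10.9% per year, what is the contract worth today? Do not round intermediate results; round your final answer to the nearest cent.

$69553.58

PV of 5-year annuity: $2,240.00 × [1 − (1+0.109)^−5] / 0.109 = 8299.67734
Perpetuity value at year 5: $11,200.00 / 0.109 = 102752.29358
PV of perpetuity: 102752.29358 / (1+0.109)^5 = 61253.90688
Total PV = 8299.67734 + 61253.90688 = 69553.58422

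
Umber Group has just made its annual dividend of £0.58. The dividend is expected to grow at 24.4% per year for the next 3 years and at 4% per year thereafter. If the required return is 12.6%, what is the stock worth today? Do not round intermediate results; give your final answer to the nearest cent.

D_1 = 0.72152
D_2 = 0.89757
D_3 = 1.11658
Terminal value at year 3: TV = D_3×(1+g_2)/(r−g_2) = 1.16124/0.086 = 13.50281
P_0 = D_1/(1+r)^1 + D_2/(1+r)^2 + D_3/(1+r)^3 + TV/(1+r)^3
    = 0.64078 + 0.70793 + 0.78212 + 9.45821 = 11.58904

£11.59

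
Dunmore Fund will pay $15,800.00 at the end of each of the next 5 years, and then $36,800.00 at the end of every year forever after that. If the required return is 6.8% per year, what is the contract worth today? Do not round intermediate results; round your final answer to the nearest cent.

PV of 5-year annuity: $15,800.00 × [1 − (1+0.068)^−5] / 0.068 = 65131.51973
Perpetuity value at year 5: $36,800.00 / 0.068 = 541176.47059
PV of perpetuity: 541176.47059 / (1+0.068)^5 = 389477.74109
Total PV = 65131.51973 + 389477.74109 = 454609.26082

$454609.26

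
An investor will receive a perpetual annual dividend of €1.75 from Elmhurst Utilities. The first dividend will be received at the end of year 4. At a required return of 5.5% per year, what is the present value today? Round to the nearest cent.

Value at end of year 3: C / r = €1.75 / 0.055 = €31.8182
Discount to today: PV = €31.8182 / (1 + 0.055)^3 = €31.8182 / 1.174241 = €27.10

€27.10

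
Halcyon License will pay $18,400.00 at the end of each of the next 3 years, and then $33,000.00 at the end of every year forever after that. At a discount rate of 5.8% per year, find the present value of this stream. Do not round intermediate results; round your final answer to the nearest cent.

$529794.68

PV of 3-year annuity: $18,400.00 × [1 − (1+0.058)^−3] / 0.058 = 49365.98314
Perpetuity value at year 3: $33,000.00 / 0.058 = 568965.51724
PV of perpetuity: 568965.51724 / (1+0.058)^3 = 480428.69966
Total PV = 49365.98314 + 480428.69966 = 529794.68280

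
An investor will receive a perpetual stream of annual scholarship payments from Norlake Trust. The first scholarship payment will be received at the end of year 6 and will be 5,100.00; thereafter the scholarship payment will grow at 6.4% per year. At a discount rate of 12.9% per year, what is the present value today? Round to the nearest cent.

42774.71

Value at end of year 5: C₁ / (r − g) = 5,100.00 / (0.129 − 0.064) = 78,461.5385
Discount to today: PV = 78,461.5385 / (1 + 0.129)^5 = 78,461.5385 / 1.834297 = 42,774.71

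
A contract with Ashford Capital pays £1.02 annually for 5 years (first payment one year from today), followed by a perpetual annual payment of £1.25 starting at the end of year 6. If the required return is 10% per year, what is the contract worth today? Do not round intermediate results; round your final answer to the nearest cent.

PV of 5-year annuity: £1.02 × [1 − (1+0.1)^−5] / 0.1 = 3.86660
Perpetuity value at year 5: £1.25 / 0.1 = 12.50000
PV of perpetuity: 12.50000 / (1+0.1)^5 = 7.76152
Total PV = 3.86660 + 7.76152 = 11.62812

£11.63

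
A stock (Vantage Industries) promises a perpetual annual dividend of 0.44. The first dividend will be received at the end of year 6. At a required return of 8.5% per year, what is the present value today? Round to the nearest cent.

3.44

Value at end of year 5: C / r = 0.44 / 0.085 = 5.1765
Discount to today: PV = 5.1765 / (1 + 0.085)^5 = 5.1765 / 1.503657 = 3.44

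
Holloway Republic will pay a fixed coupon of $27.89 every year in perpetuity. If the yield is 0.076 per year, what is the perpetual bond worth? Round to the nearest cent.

Level perpetuity: PV = C / r = $27.89 / 0.076 = $366.97

$366.97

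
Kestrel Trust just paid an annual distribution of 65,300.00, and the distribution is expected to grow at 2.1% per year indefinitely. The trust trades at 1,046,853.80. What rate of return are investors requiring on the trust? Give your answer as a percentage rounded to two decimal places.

D₁ = 65,300.00 × 1.021 = 66,671.3000
P = D₁/(r − g) ⇒ r = D₁/P + g = 66,671.3000/1,046,853.80 + 0.021 = 0.063687 + 0.021 = 0.084687

8.47%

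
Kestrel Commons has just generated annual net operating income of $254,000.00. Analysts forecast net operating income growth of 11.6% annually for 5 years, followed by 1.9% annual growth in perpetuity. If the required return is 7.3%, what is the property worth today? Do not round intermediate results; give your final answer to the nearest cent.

D_1 = 283464.00000
D_2 = 316345.82400
D_3 = 353041.93958
D_4 = 393994.80458
D_5 = 439698.20191
Terminal value at year 5: TV = D_5×(1+g_2)/(r−g_2) = 448052.46774/0.054 = 8297267.92116
P_0 = D_1/(1+r)^1 + D_2/(1+r)^2 + D_3/(1+r)^3 + D_4/(1+r)^4 + D_5/(1+r)^5 + TV/(1+r)^5
    = 264178.93756 + 274765.79153 + 285776.90899 + 297229.29211 + 309140.62442 + 5833598.07926 = 7264689.63388

$7264689.63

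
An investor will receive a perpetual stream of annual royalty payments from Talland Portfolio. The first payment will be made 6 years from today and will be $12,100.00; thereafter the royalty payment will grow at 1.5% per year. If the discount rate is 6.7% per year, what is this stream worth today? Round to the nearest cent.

Value at end of year 5: C₁ / (r − g) = $12,100.00 / (0.067 − 0.015) = $232,692.3077
Discount to today: PV = $232,692.3077 / (1 + 0.067)^5 = $232,692.3077 / 1.383000 = $168,251.88

$168251.88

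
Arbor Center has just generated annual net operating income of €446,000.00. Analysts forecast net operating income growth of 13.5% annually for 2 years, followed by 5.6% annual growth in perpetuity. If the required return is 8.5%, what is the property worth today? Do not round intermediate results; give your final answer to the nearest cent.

€18726471.95

D_1 = 506210.00000
D_2 = 574548.35000
Terminal value at year 2: TV = D_2×(1+g_2)/(r−g_2) = 606723.05760/0.029 = 20921484.74483
P_0 = D_1/(1+r)^1 + D_2/(1+r)^2 + TV/(1+r)^2
    = 466552.99539 + 488053.13343 + 17771865.82414 = 18726471.95296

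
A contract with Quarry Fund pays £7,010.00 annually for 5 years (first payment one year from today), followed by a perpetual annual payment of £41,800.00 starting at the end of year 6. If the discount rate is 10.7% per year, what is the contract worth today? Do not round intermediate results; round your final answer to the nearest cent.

PV of 5-year annuity: £7,010.00 × [1 − (1+0.107)^−5] / 0.107 = 26104.95326
Perpetuity value at year 5: £41,800.00 / 0.107 = 390654.20561
PV of perpetuity: 390654.20561 / (1+0.107)^5 = 234992.71541
Total PV = 26104.95326 + 234992.71541 = 261097.66867

£261097.67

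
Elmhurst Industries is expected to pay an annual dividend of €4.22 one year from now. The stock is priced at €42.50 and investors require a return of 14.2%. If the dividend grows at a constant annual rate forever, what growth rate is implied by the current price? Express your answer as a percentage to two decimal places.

4.27%

P = D₁/(r−g) ⇒ g = r − D₁/P = 0.142 − €4.22/€42.50 = 0.042706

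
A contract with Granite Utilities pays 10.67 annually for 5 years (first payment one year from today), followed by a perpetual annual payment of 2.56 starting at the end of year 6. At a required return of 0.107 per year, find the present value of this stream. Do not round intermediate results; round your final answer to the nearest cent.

54.13

PV of 5-year annuity: 10.67 × [1 − (1+0.107)^−5] / 0.107 = 39.73464
Perpetuity value at year 5: 2.56 / 0.107 = 23.92523
PV of perpetuity: 23.92523 / (1+0.107)^5 = 14.39190
Total PV = 39.73464 + 14.39190 = 54.12654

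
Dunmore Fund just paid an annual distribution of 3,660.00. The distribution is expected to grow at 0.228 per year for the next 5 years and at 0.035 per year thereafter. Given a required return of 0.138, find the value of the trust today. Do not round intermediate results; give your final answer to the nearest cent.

76937.91

D_1 = 4494.48000
D_2 = 5519.22144
D_3 = 6777.60393
D_4 = 8322.89762
D_5 = 10220.51828
Terminal value at year 5: TV = D_5×(1+g_2)/(r−g_2) = 10578.23642/0.103 = 102701.32449
P_0 = D_1/(1+r)^1 + D_2/(1+r)^2 + D_3/(1+r)^3 + D_4/(1+r)^4 + D_5/(1+r)^5 + TV/(1+r)^5
    = 3949.45518 + 4261.80226 + 4598.85164 + 4962.55696 + 5355.02631 + 53810.21586 = 76937.90821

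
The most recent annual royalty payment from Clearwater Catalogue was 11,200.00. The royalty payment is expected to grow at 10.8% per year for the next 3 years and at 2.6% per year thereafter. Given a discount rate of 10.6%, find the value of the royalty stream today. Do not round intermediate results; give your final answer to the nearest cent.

D_1 = 12409.60000
D_2 = 13749.83680
D_3 = 15234.81917
Terminal value at year 3: TV = D_3×(1+g_2)/(r−g_2) = 15630.92447/0.08 = 195386.55591
P_0 = D_1/(1+r)^1 + D_2/(1+r)^2 + D_3/(1+r)^3 + TV/(1+r)^3
    = 11220.25316 + 11240.54295 + 11260.86943 + 144420.65047 = 178142.31602

178142.32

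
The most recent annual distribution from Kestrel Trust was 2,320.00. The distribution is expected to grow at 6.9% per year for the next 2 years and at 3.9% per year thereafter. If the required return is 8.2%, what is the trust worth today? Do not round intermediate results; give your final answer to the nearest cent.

59275.44

D_1 = 2480.08000
D_2 = 2651.20552
Terminal value at year 2: TV = D_2×(1+g_2)/(r−g_2) = 2754.60254/0.043 = 64060.52408
P_0 = D_1/(1+r)^1 + D_2/(1+r)^2 + TV/(1+r)^2
    = 2292.12569 + 2264.58629 + 54718.72455 = 59275.43653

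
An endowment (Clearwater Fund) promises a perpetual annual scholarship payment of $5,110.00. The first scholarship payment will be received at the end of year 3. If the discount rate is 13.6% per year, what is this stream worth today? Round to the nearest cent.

Value at end of year 2: C / r = $5,110.00 / 0.136 = $37,573.5294
Discount to today: PV = $37,573.5294 / (1 + 0.136)^2 = $37,573.5294 / 1.290496 = $29,115.57

$29115.57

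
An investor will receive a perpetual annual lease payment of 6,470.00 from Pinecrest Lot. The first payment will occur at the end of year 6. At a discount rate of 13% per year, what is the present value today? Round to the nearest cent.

Value at end of year 5: C / r = 6,470.00 / 0.13 = 49,769.2308
Discount to today: PV = 49,769.2308 / (1 + 0.13)^5 = 49,769.2308 / 1.842435 = 27,012.74

27012.74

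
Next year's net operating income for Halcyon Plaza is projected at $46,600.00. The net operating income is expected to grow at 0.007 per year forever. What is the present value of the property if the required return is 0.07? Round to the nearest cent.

Growing perpetuity: P = D₁ / (r − g) = $46,600.0000 / (0.07 − 0.007) = $739,682.54

$739682.54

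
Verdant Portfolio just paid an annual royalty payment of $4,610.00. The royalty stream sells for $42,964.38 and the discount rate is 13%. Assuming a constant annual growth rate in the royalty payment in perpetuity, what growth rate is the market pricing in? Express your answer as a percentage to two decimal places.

P = D₀(1+g)/(r−g) ⇒ P(r−g) = D₀(1+g) ⇒ g(P+D₀) = P·r − D₀
g = (P·r − D₀)/(P + D₀) = ($42,964.38×0.13 − $4,610.00) / ($42,964.38 + $4,610.00) = 0.020502

2.05%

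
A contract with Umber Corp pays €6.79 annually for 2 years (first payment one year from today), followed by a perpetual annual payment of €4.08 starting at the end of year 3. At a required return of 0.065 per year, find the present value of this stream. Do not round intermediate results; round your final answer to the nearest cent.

PV of 2-year annuity: €6.79 × [1 − (1+0.065)^−2] / 0.065 = 12.36205
Perpetuity value at year 2: €4.08 / 0.065 = 62.76923
PV of perpetuity: 62.76923 / (1+0.065)^2 = 55.34107
Total PV = 12.36205 + 55.34107 = 67.70313

€67.70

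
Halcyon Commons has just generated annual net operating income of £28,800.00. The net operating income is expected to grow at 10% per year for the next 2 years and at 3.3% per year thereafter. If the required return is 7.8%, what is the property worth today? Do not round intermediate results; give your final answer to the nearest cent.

£747755.10

D_1 = 31680.00000
D_2 = 34848.00000
Terminal value at year 2: TV = D_2×(1+g_2)/(r−g_2) = 35997.98400/0.045 = 799955.20000
P_0 = D_1/(1+r)^1 + D_2/(1+r)^2 + TV/(1+r)^2
    = 29387.75510 + 29987.50521 + 688379.84173 = 747755.10204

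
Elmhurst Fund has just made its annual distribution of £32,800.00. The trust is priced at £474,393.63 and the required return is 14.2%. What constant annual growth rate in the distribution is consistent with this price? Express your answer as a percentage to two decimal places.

6.81%

P = D₀(1+g)/(r−g) ⇒ P(r−g) = D₀(1+g) ⇒ g(P+D₀) = P·r − D₀
g = (P·r − D₀)/(P + D₀) = (£474,393.63×0.142 − £32,800.00) / (£474,393.63 + £32,800.00) = 0.068147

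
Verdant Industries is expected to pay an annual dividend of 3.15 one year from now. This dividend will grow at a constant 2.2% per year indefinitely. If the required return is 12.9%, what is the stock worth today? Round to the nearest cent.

Growing perpetuity: P = D₁ / (r − g) = 3.1500 / (0.129 − 0.022) = 29.44

29.44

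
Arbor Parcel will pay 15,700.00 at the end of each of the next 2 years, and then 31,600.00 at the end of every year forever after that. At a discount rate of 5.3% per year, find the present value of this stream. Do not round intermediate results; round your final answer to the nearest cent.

566786.99

PV of 2-year annuity: 15,700.00 × [1 − (1+0.053)^−2] / 0.053 = 29069.11831
Perpetuity value at year 2: 31,600.00 / 0.053 = 596226.41509
PV of perpetuity: 596226.41509 / (1+0.053)^2 = 537717.87124
Total PV = 29069.11831 + 537717.87124 = 566786.98955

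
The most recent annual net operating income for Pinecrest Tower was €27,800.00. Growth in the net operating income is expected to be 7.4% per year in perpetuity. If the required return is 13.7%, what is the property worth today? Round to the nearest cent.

D₁ = D₀ × (1 + g) = €27,800.00 × 1.074 = €29,857.2000
Growing perpetuity: P = D₁ / (r − g) = €29,857.2000 / (0.137 − 0.074) = €473,923.81

€473923.81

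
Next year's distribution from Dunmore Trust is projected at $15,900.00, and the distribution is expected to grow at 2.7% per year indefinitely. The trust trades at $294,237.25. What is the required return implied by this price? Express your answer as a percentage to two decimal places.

8.10%

P = D₁/(r − g) ⇒ r = D₁/P + g = $15,900.0000/$294,237.25 + 0.027 = 0.054038 + 0.027 = 0.081038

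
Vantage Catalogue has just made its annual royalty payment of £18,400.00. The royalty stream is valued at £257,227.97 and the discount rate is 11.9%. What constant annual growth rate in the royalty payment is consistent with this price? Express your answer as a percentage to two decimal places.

4.43%

P = D₀(1+g)/(r−g) ⇒ P(r−g) = D₀(1+g) ⇒ g(P+D₀) = P·r − D₀
g = (P·r − D₀)/(P + D₀) = (£257,227.97×0.119 − £18,400.00) / (£257,227.97 + £18,400.00) = 0.044299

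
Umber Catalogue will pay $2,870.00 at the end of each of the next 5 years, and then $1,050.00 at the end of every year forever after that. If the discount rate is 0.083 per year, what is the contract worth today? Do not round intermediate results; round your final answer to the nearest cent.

$19860.24

PV of 5-year annuity: $2,870.00 × [1 − (1+0.083)^−5] / 0.083 = 11369.04109
Perpetuity value at year 5: $1,050.00 / 0.083 = 12650.60241
PV of perpetuity: 12650.60241 / (1+0.083)^5 = 8491.19713
Total PV = 11369.04109 + 8491.19713 = 19860.23823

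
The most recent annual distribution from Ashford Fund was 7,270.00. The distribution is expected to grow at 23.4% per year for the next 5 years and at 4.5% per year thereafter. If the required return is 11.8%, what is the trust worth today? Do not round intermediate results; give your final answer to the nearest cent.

219845.23

D_1 = 8971.18000
D_2 = 11070.43612
D_3 = 13660.91817
D_4 = 16857.57302
D_5 = 20802.24511
Terminal value at year 5: TV = D_5×(1+g_2)/(r−g_2) = 21738.34614/0.073 = 297785.56359
P_0 = D_1/(1+r)^1 + D_2/(1+r)^2 + D_3/(1+r)^3 + D_4/(1+r)^4 + D_5/(1+r)^5 + TV/(1+r)^5
    = 8024.31127 + 8856.88739 + 9775.84888 + 10790.15878 + 11909.71014 + 170488.31635 = 219845.23280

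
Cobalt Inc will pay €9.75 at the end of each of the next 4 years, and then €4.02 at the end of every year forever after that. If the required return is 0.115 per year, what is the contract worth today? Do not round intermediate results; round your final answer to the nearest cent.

PV of 4-year annuity: €9.75 × [1 − (1+0.115)^−4] / 0.115 = 29.92873
Perpetuity value at year 4: €4.02 / 0.115 = 34.95652
PV of perpetuity: 34.95652 / (1+0.115)^4 = 22.61667
Total PV = 29.92873 + 22.61667 = 52.54541

€52.55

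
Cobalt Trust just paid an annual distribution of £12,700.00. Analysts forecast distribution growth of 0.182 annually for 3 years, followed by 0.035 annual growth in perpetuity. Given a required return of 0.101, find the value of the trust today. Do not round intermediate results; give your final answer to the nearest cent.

£290414.32

D_1 = 15011.40000
D_2 = 17743.47480
D_3 = 20972.78721
Terminal value at year 3: TV = D_3×(1+g_2)/(r−g_2) = 21706.83477/0.066 = 328891.43585
P_0 = D_1/(1+r)^1 + D_2/(1+r)^2 + D_3/(1+r)^3 + TV/(1+r)^3
    = 13634.33243 + 14637.40320 + 15714.26938 + 246428.31526 = 290414.32026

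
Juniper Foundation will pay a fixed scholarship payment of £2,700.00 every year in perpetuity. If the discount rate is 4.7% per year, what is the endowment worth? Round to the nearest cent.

£57446.81

Level perpetuity: PV = C / r = £2,700.00 / 0.047 = £57,446.81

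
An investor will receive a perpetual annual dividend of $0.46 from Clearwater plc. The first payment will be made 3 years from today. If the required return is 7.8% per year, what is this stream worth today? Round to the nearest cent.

Value at end of year 2: C / r = $0.46 / 0.078 = $5.8974
Discount to today: PV = $5.8974 / (1 + 0.078)^2 = $5.8974 / 1.162084 = $5.07

$5.07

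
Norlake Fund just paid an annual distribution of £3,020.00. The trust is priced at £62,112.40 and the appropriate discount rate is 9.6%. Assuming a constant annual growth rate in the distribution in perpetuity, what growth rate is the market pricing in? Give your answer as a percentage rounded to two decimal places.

P = D₀(1+g)/(r−g) ⇒ P(r−g) = D₀(1+g) ⇒ g(P+D₀) = P·r − D₀
g = (P·r − D₀)/(P + D₀) = (£62,112.40×0.096 − £3,020.00) / (£62,112.40 + £3,020.00) = 0.045182

4.52%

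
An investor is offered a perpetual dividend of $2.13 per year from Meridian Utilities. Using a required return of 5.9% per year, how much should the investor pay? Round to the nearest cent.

$36.10

Level perpetuity: PV = C / r = $2.13 / 0.059 = $36.10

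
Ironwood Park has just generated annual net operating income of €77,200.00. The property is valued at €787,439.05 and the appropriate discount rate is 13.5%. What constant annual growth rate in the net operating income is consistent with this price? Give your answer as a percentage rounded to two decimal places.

3.37%

P = D₀(1+g)/(r−g) ⇒ P(r−g) = D₀(1+g) ⇒ g(P+D₀) = P·r − D₀
g = (P·r − D₀)/(P + D₀) = (€787,439.05×0.135 − €77,200.00) / (€787,439.05 + €77,200.00) = 0.033661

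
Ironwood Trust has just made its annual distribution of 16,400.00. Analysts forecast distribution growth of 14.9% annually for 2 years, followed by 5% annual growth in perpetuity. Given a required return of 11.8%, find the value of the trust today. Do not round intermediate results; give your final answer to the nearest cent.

D_1 = 18843.60000
D_2 = 21651.29640
Terminal value at year 2: TV = D_2×(1+g_2)/(r−g_2) = 22733.86122/0.068 = 334321.48853
P_0 = D_1/(1+r)^1 + D_2/(1+r)^2 + TV/(1+r)^2
    = 16854.74061 + 17322.09030 + 267473.45321 = 301650.28412

301650.28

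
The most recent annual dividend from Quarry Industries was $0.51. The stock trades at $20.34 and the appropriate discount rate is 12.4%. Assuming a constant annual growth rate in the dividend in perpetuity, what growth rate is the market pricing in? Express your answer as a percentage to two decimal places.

9.65%

P = D₀(1+g)/(r−g) ⇒ P(r−g) = D₀(1+g) ⇒ g(P+D₀) = P·r − D₀
g = (P·r − D₀)/(P + D₀) = ($20.34×0.124 − $0.51) / ($20.34 + $0.51) = 0.096506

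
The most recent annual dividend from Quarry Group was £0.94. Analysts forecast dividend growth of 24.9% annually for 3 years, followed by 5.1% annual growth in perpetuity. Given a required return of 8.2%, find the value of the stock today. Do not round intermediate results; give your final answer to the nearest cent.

£52.80

D_1 = 1.17406
D_2 = 1.46640
D_3 = 1.83153
Terminal value at year 3: TV = D_3×(1+g_2)/(r−g_2) = 1.92494/0.031 = 62.09494
P_0 = D_1/(1+r)^1 + D_2/(1+r)^2 + D_3/(1+r)^3 + TV/(1+r)^3
    = 1.08508 + 1.25256 + 1.44588 + 49.02012 = 52.80365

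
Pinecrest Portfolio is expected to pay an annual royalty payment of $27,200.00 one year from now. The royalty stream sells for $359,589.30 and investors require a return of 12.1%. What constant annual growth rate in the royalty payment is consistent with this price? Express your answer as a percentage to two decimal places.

4.54%

P = D₁/(r−g) ⇒ g = r − D₁/P = 0.121 − $27,200.00/$359,589.30 = 0.045358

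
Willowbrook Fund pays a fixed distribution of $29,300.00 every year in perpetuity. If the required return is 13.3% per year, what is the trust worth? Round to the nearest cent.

$220300.75

Level perpetuity: PV = C / r = $29,300.00 / 0.133 = $220,300.75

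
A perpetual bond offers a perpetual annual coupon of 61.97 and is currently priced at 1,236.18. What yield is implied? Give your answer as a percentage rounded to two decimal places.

5.01%

P = C/r ⇒ r = C/P = 61.97/1,236.18 = 0.050130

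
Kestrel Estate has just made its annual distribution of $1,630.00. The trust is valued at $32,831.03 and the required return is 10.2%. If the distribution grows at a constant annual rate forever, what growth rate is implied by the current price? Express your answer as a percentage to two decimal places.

4.99%

P = D₀(1+g)/(r−g) ⇒ P(r−g) = D₀(1+g) ⇒ g(P+D₀) = P·r − D₀
g = (P·r − D₀)/(P + D₀) = ($32,831.03×0.102 − $1,630.00) / ($32,831.03 + $1,630.00) = 0.049876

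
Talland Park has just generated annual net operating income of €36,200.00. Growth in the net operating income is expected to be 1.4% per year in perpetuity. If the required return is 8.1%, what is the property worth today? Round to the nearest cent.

D₁ = D₀ × (1 + g) = €36,200.00 × 1.014 = €36,706.8000
Growing perpetuity: P = D₁ / (r − g) = €36,706.8000 / (0.081 − 0.014) = €547,862.69

€547862.69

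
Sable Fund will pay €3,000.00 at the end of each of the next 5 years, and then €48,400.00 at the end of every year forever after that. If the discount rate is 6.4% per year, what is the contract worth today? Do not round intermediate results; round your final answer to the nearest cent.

€567071.88

PV of 5-year annuity: €3,000.00 × [1 − (1+0.064)^−5] / 0.064 = 12500.75715
Perpetuity value at year 5: €48,400.00 / 0.064 = 756250.00000
PV of perpetuity: 756250.00000 / (1+0.064)^5 = 554571.11805
Total PV = 12500.75715 + 554571.11805 = 567071.87520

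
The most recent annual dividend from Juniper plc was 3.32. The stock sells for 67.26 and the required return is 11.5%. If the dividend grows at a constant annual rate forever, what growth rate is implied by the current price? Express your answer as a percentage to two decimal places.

6.26%

P = D₀(1+g)/(r−g) ⇒ P(r−g) = D₀(1+g) ⇒ g(P+D₀) = P·r − D₀
g = (P·r − D₀)/(P + D₀) = (67.26×0.115 − 3.32) / (67.26 + 3.32) = 0.062552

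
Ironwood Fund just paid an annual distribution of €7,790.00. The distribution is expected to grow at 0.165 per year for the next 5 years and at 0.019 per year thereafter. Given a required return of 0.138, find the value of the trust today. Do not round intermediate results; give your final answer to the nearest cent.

D_1 = 9075.35000
D_2 = 10572.78275
D_3 = 12317.29190
D_4 = 14349.64507
D_5 = 16717.33650
Terminal value at year 5: TV = D_5×(1+g_2)/(r−g_2) = 17034.96590/0.119 = 143150.97393
P_0 = D_1/(1+r)^1 + D_2/(1+r)^2 + D_3/(1+r)^3 + D_4/(1+r)^4 + D_5/(1+r)^5 + TV/(1+r)^5
    = 7974.82425 + 8164.03362 + 8357.73213 + 8556.02630 + 8759.02517 + 75003.75332 = 116815.39479

€116815.39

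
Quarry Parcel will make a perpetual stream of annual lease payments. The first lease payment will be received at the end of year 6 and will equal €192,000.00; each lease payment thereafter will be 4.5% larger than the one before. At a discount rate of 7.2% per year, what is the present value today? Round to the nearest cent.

Value at end of year 5: C₁ / (r − g) = €192,000.00 / (0.072 − 0.045) = €7,111,111.1111
Discount to today: PV = €7,111,111.1111 / (1 + 0.072)^5 = €7,111,111.1111 / 1.415709 = €5,023,004.16

€5023004.16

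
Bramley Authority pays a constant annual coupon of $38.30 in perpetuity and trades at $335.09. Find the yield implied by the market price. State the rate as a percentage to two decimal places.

11.43%

P = C/r ⇒ r = C/P = $38.30/$335.09 = 0.114298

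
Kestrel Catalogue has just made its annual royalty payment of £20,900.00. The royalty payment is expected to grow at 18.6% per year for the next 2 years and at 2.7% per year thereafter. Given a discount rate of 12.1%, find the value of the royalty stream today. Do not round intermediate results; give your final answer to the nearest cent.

D_1 = 24787.40000
D_2 = 29397.85640
Terminal value at year 2: TV = D_2×(1+g_2)/(r−g_2) = 30191.59852/0.094 = 321187.21833
P_0 = D_1/(1+r)^1 + D_2/(1+r)^2 + TV/(1+r)^2
    = 22111.86441 + 23393.99749 + 255591.86620 = 301097.72809

£301097.73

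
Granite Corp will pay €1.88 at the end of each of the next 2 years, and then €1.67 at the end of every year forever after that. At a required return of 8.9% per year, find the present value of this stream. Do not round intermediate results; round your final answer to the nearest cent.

PV of 2-year annuity: €1.88 × [1 − (1+0.089)^−2] / 0.089 = 3.31162
Perpetuity value at year 2: €1.67 / 0.089 = 18.76404
PV of perpetuity: 18.76404 / (1+0.089)^2 = 15.82234
Total PV = 3.31162 + 15.82234 = 19.13396

€19.13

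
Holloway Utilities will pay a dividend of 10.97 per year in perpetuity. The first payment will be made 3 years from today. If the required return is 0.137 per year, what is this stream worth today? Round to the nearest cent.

61.94

Value at end of year 2: C / r = 10.97 / 0.137 = 80.0730
Discount to today: PV = 80.0730 / (1 + 0.137)^2 = 80.0730 / 1.292769 = 61.94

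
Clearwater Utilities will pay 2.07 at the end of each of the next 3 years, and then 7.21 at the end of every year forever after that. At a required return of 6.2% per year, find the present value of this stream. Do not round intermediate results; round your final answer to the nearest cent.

PV of 3-year annuity: 2.07 × [1 − (1+0.062)^−3] / 0.062 = 5.51272
Perpetuity value at year 3: 7.21 / 0.062 = 116.29032
PV of perpetuity: 116.29032 / (1+0.062)^3 = 97.08900
Total PV = 5.51272 + 97.08900 = 102.60172

102.60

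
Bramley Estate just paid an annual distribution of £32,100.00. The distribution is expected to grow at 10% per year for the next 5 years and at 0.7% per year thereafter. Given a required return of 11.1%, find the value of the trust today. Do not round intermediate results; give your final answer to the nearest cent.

D_1 = 35310.00000
D_2 = 38841.00000
D_3 = 42725.10000
D_4 = 46997.61000
D_5 = 51697.37100
Terminal value at year 5: TV = D_5×(1+g_2)/(r−g_2) = 52059.25260/0.104 = 500569.73651
P_0 = D_1/(1+r)^1 + D_2/(1+r)^2 + D_3/(1+r)^3 + D_4/(1+r)^4 + D_5/(1+r)^5 + TV/(1+r)^5
    = 31782.17822 + 31467.50319 + 31155.94375 + 30847.46906 + 30542.04857 + 295729.25877 = 451524.40155

£451524.40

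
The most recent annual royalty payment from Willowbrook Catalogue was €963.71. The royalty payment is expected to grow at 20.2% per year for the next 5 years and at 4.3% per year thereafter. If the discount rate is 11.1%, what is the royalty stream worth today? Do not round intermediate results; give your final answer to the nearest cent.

€28051.69

D_1 = 1158.37942
D_2 = 1392.37206
D_3 = 1673.63122
D_4 = 2011.70473
D_5 = 2418.06908
Terminal value at year 5: TV = D_5×(1+g_2)/(r−g_2) = 2522.04605/0.068 = 37088.91251
P_0 = D_1/(1+r)^1 + D_2/(1+r)^2 + D_3/(1+r)^3 + D_4/(1+r)^4 + D_5/(1+r)^5 + TV/(1+r)^5
    = 1042.64574 + 1128.04697 + 1220.44326 + 1320.40755 + 1428.55975 + 21911.58555 = 28051.68882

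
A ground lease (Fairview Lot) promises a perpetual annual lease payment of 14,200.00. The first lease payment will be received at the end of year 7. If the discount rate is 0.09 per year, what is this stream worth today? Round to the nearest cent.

94077.73

Value at end of year 6: C / r = 14,200.00 / 0.09 = 157,777.7778
Discount to today: PV = 157,777.7778 / (1 + 0.09)^6 = 157,777.7778 / 1.677100 = 94,077.73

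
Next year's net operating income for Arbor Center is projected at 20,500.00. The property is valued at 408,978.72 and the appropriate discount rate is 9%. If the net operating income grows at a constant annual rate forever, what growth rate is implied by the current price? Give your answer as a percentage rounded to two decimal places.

P = D₁/(r−g) ⇒ g = r − D₁/P = 0.09 − 20,500.00/408,978.72 = 0.039875

3.99%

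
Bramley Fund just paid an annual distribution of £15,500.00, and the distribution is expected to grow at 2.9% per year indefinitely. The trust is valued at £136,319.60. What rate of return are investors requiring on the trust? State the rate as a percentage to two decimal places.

D₁ = £15,500.00 × 1.029 = £15,949.5000
P = D₁/(r − g) ⇒ r = D₁/P + g = £15,949.5000/£136,319.60 + 0.029 = 0.117001 + 0.029 = 0.146001

14.60%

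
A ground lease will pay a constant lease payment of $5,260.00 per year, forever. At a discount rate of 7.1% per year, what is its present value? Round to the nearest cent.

Level perpetuity: PV = C / r = $5,260.00 / 0.071 = $74,084.51

$74084.51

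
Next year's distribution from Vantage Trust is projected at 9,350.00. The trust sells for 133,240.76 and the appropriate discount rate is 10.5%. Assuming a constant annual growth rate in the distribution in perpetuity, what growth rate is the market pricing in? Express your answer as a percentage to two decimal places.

3.48%

P = D₁/(r−g) ⇒ g = r − D₁/P = 0.105 − 9,350.00/133,240.76 = 0.034826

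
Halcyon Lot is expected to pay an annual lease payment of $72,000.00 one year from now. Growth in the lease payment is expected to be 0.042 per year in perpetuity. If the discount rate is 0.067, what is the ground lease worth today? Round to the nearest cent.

Growing perpetuity: P = D₁ / (r − g) = $72,000.0000 / (0.067 − 0.042) = $2,880,000.00

$2880000.00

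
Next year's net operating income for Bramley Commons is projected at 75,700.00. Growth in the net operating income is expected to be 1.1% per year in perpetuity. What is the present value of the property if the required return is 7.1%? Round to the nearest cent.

Growing perpetuity: P = D₁ / (r − g) = 75,700.0000 / (0.071 − 0.011) = 1,261,666.67

1261666.67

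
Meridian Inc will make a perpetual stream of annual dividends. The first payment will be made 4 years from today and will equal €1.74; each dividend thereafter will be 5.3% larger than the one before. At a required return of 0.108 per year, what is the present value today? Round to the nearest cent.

Value at end of year 3: C₁ / (r − g) = €1.74 / (0.108 − 0.053) = €31.6364
Discount to today: PV = €31.6364 / (1 + 0.108)^3 = €31.6364 / 1.360252 = €23.26

€23.26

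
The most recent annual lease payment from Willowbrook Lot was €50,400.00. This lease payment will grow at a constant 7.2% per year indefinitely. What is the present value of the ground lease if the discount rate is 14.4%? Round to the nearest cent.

€750400.00

D₁ = D₀ × (1 + g) = €50,400.00 × 1.072 = €54,028.8000
Growing perpetuity: P = D₁ / (r − g) = €54,028.8000 / (0.144 − 0.072) = €750,400.00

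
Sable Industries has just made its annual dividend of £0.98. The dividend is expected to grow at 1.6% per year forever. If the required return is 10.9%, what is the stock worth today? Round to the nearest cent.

D₁ = D₀ × (1 + g) = £0.98 × 1.016 = £0.9957
Growing perpetuity: P = D₁ / (r − g) = £0.9957 / (0.109 − 0.016) = £10.71

£10.71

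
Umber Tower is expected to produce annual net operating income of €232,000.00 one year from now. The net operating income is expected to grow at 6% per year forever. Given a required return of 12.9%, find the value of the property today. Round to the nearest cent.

Growing perpetuity: P = D₁ / (r − g) = €232,000.0000 / (0.129 − 0.06) = €3,362,318.84

€3362318.84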